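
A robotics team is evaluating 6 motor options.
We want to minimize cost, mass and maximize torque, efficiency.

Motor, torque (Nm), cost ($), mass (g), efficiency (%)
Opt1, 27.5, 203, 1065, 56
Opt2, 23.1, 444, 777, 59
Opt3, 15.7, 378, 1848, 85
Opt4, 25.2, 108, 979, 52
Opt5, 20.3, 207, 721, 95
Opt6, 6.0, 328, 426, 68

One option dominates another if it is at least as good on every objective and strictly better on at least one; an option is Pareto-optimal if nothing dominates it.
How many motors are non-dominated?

5

Opt1: not dominated (best torque).
Opt2: not dominated.
Opt3: dominated by Opt5 (torque 20.3≥15.7, cost 207≤378, mass 721≤1848, efficiency 95≥85).
Opt4: not dominated (best cost).
Opt5: not dominated (best efficiency).
Opt6: not dominated (best mass).
Pareto-optimal: Opt1, Opt2, Opt4, Opt5, Opt6 → 5.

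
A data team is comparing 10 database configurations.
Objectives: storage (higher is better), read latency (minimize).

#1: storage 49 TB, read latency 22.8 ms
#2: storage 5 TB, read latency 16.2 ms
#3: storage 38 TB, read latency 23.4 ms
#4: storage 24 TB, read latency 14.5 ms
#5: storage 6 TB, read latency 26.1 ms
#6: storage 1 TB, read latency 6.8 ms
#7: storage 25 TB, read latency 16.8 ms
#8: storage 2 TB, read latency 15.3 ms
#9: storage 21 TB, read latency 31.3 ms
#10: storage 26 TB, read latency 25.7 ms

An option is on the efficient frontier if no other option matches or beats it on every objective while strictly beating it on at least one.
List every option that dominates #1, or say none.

#2: worse on storage (5 vs 49).
#3: worse on storage (38 vs 49).
#4: worse on storage (24 vs 49).
#5: worse on storage (6 vs 49).
#6: worse on storage (1 vs 49).
#7: worse on storage (25 vs 49).
#8: worse on storage (2 vs 49).
#9: worse on storage (21 vs 49).
#10: worse on storage (26 vs 49).
No option dominates #1.

none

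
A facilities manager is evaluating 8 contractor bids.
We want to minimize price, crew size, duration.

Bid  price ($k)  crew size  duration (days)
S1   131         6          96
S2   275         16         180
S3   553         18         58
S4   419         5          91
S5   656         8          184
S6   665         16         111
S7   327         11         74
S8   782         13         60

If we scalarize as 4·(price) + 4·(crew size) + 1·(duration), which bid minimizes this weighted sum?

S1: 4·131 + 4·6 + 1·96 = 644
S2: 4·275 + 4·16 + 1·180 = 1344
S3: 4·553 + 4·18 + 1·58 = 2342
S4: 4·419 + 4·5 + 1·91 = 1787
S5: 4·656 + 4·8 + 1·184 = 2840
S6: 4·665 + 4·16 + 1·111 = 2835
S7: 4·327 + 4·11 + 1·74 = 1426
S8: 4·782 + 4·13 + 1·60 = 3240
Lowest: S1 at 644.

S1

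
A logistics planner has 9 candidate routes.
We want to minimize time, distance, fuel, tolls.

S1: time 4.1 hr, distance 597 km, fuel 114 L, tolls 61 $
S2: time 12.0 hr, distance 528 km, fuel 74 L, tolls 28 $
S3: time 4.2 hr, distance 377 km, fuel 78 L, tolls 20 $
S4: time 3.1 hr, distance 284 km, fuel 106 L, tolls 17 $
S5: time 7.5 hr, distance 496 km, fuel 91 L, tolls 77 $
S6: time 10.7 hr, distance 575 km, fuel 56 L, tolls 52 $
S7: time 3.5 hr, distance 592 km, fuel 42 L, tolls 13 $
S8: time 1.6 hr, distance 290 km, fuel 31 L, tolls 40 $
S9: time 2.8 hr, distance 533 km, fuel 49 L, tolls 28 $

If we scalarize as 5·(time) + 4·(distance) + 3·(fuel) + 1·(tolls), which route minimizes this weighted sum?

S1: 5·4.1 + 4·597 + 3·114 + 1·61 = 2811.5
S2: 5·12.0 + 4·528 + 3·74 + 1·28 = 2422.0
S3: 5·4.2 + 4·377 + 3·78 + 1·20 = 1783.0
S4: 5·3.1 + 4·284 + 3·106 + 1·17 = 1486.5
S5: 5·7.5 + 4·496 + 3·91 + 1·77 = 2371.5
S6: 5·10.7 + 4·575 + 3·56 + 1·52 = 2573.5
S7: 5·3.5 + 4·592 + 3·42 + 1·13 = 2524.5
S8: 5·1.6 + 4·290 + 3·31 + 1·40 = 1301.0
S9: 5·2.8 + 4·533 + 3·49 + 1·28 = 2321.0
Lowest: S8 at 1301.0.

S8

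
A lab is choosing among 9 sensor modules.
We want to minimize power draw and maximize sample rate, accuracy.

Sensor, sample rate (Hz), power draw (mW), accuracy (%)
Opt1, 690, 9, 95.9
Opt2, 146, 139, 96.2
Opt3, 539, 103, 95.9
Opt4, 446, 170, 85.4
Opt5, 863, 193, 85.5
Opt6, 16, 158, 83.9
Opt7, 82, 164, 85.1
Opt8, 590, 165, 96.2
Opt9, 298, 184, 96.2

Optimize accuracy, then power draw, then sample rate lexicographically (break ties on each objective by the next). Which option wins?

First maximize accuracy: best is 96.2, kept {Opt2, Opt8, Opt9}.
Then minimize power draw: best is 139, kept {Opt2}.

Opt2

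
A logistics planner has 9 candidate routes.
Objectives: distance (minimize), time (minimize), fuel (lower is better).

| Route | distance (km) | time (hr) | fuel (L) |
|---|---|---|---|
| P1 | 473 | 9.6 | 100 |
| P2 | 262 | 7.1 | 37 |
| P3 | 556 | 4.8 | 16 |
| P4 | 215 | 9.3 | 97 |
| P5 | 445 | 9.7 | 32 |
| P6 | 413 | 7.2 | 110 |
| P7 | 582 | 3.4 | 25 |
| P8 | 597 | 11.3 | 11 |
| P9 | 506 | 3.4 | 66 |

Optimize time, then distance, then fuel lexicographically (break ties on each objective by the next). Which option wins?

First minimize time: best is 3.4, kept {P7, P9}.
Then minimize distance: best is 506, kept {P9}.

P9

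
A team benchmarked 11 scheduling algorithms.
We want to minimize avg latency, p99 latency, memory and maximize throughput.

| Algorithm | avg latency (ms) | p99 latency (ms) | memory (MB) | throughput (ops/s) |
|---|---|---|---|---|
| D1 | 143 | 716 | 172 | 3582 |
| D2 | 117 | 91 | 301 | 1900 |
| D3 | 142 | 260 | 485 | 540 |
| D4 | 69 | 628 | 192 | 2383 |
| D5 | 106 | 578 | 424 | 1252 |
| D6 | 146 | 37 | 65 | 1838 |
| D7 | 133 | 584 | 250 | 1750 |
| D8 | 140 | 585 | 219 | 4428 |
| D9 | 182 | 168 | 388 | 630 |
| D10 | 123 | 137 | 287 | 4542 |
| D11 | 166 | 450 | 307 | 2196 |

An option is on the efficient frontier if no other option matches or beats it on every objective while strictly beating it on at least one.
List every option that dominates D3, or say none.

D2: avg latency 117≤142, p99 latency 91≤260, memory 301≤485, throughput 1900≥540 — dominates D3.
D10: avg latency 123≤142, p99 latency 137≤260, memory 287≤485, throughput 4542≥540 — dominates D3.
Others (D1, D4, D5, D6, D7, D8, D9, D11) are each worse than D3 on at least one objective.

D2, D10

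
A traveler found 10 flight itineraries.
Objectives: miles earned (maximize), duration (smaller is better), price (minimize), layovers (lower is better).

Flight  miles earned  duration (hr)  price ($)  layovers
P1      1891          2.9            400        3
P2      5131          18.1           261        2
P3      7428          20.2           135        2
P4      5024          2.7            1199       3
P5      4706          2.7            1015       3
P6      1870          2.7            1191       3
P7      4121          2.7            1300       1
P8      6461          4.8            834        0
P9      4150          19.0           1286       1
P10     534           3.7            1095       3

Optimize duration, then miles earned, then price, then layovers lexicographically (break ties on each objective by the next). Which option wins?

First minimize duration: best is 2.7, kept {P4, P5, P6, P7}.
Then maximize miles earned: best is 5024, kept {P4}.

P4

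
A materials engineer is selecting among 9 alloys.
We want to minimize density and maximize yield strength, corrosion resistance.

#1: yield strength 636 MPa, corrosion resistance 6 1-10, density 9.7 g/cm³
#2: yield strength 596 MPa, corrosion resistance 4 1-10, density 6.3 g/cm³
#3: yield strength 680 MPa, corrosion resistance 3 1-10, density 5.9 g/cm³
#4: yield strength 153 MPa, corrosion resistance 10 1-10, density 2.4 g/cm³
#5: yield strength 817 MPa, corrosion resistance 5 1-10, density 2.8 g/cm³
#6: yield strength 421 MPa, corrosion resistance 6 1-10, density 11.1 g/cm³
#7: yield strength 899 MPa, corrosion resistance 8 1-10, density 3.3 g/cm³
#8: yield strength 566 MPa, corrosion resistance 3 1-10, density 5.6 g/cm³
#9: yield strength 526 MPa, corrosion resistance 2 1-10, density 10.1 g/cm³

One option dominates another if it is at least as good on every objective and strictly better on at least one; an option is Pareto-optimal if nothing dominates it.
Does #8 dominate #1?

#8 vs #1: #8 is worse on yield strength (566 vs 636), so it does not dominate #1.

No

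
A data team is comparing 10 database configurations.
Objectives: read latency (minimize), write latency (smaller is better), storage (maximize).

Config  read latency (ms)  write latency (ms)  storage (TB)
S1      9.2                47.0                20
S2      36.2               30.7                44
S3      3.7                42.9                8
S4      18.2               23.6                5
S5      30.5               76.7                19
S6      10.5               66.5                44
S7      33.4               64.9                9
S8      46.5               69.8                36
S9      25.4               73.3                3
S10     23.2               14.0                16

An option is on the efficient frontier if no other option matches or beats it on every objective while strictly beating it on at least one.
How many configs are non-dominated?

6

S1: not dominated.
S2: not dominated.
S3: not dominated (best read latency).
S4: not dominated.
S5: dominated by S1 (read latency 9.2≤30.5, write latency 47.0≤76.7, storage 20≥19).
S6: not dominated.
S7: dominated by S1 (read latency 9.2≤33.4, write latency 47.0≤64.9, storage 20≥9).
S8: dominated by S2 (read latency 36.2≤46.5, write latency 30.7≤69.8, storage 44≥36).
S9: dominated by S1 (read latency 9.2≤25.4, write latency 47.0≤73.3, storage 20≥3).
S10: not dominated (best write latency).
Pareto-optimal: S1, S2, S3, S4, S6, S10 → 6.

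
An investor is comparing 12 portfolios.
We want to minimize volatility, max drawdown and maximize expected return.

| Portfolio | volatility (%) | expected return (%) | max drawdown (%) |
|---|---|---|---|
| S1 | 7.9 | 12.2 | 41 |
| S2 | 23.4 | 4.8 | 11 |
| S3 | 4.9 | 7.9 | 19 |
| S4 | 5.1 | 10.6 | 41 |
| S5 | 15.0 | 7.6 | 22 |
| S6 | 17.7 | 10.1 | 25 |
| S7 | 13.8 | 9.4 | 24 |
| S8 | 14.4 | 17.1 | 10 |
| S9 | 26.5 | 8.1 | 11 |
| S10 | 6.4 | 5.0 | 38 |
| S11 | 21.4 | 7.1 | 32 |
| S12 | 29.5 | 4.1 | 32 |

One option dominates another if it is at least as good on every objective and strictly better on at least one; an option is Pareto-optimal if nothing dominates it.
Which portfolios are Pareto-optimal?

S1: not dominated.
S2: dominated by S8 (volatility 14.4≤23.4, expected return 17.1≥4.8, max drawdown 10≤11).
S3: not dominated (best volatility).
S4: not dominated.
S5: dominated by S3 (volatility 4.9≤15.0, expected return 7.9≥7.6, max drawdown 19≤22).
S6: dominated by S8 (volatility 14.4≤17.7, expected return 17.1≥10.1, max drawdown 10≤25).
S7: not dominated.
S8: not dominated (best expected return).
S9: dominated by S8 (volatility 14.4≤26.5, expected return 17.1≥8.1, max drawdown 10≤11).
S10: dominated by S3 (volatility 4.9≤6.4, expected return 7.9≥5.0, max drawdown 19≤38).
S11: dominated by S3 (volatility 4.9≤21.4, expected return 7.9≥7.1, max drawdown 19≤32).
S12: dominated by S2 (volatility 23.4≤29.5, expected return 4.8≥4.1, max drawdown 11≤32).

S1, S3, S4, S7, S8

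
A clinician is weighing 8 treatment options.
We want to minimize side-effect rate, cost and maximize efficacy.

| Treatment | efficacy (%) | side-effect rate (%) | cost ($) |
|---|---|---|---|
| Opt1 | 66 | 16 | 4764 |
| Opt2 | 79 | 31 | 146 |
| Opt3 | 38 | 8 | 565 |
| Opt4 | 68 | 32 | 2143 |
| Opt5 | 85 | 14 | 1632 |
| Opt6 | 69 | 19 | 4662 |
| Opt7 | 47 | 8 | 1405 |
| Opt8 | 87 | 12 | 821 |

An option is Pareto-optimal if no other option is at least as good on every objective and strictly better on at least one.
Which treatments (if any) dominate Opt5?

Opt8: efficacy 87≥85, side-effect rate 12≤14, cost 821≤1632 — dominates Opt5.
Others (Opt1, Opt2, Opt3, Opt4, Opt6, Opt7) are each worse than Opt5 on at least one objective.

Opt8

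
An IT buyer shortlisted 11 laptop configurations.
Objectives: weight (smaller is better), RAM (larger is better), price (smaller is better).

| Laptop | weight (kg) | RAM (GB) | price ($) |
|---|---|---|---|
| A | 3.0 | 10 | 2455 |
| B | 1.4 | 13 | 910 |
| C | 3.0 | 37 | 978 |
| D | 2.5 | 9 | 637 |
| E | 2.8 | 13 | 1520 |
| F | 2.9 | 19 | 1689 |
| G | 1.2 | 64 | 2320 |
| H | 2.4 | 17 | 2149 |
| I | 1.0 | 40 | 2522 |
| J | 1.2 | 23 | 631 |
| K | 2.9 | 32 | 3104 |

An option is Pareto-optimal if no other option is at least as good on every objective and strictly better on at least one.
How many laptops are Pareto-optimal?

4

A: dominated by B (weight 1.4≤3.0, RAM 13≥10, price 910≤2455).
B: dominated by J (weight 1.2≤1.4, RAM 23≥13, price 631≤910).
C: not dominated.
D: dominated by J (weight 1.2≤2.5, RAM 23≥9, price 631≤637).
E: dominated by B (weight 1.4≤2.8, RAM 13≥13, price 910≤1520).
F: dominated by J (weight 1.2≤2.9, RAM 23≥19, price 631≤1689).
G: not dominated (best RAM).
H: dominated by J (weight 1.2≤2.4, RAM 23≥17, price 631≤2149).
I: not dominated (best weight).
J: not dominated (best price).
K: dominated by G (weight 1.2≤2.9, RAM 64≥32, price 2320≤3104).
Pareto-optimal: C, G, I, J → 4.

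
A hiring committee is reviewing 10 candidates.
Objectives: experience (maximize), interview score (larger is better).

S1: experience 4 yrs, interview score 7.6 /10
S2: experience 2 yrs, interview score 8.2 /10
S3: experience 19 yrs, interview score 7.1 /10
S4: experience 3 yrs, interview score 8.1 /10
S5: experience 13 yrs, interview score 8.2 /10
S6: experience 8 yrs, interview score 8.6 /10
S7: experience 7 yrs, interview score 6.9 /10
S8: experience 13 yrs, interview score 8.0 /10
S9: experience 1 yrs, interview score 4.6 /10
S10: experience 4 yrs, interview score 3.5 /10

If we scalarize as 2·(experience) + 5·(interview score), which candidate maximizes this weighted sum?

S3

S1: 2·4 + 5·7.6 = 46.0
S2: 2·2 + 5·8.2 = 45.0
S3: 2·19 + 5·7.1 = 73.5
S4: 2·3 + 5·8.1 = 46.5
S5: 2·13 + 5·8.2 = 67.0
S6: 2·8 + 5·8.6 = 59.0
S7: 2·7 + 5·6.9 = 48.5
S8: 2·13 + 5·8.0 = 66.0
S9: 2·1 + 5·4.6 = 25.0
S10: 2·4 + 5·3.5 = 25.5
Highest: S3 at 73.5.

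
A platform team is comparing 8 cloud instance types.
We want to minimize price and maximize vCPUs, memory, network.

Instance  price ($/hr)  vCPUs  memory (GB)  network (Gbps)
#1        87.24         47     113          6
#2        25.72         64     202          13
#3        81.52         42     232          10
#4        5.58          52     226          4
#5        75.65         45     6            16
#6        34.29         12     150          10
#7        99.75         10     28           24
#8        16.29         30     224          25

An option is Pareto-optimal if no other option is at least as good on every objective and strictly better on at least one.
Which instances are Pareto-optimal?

#2, #3, #4, #5, #8

#1: dominated by #2 (price 25.72≤87.24, vCPUs 64≥47, memory 202≥113, network 13≥6).
#2: not dominated (best vCPUs).
#3: not dominated (best memory).
#4: not dominated (best price).
#5: not dominated.
#6: dominated by #2 (price 25.72≤34.29, vCPUs 64≥12, memory 202≥150, network 13≥10).
#7: dominated by #8 (price 16.29≤99.75, vCPUs 30≥10, memory 224≥28, network 25≥24).
#8: not dominated (best network).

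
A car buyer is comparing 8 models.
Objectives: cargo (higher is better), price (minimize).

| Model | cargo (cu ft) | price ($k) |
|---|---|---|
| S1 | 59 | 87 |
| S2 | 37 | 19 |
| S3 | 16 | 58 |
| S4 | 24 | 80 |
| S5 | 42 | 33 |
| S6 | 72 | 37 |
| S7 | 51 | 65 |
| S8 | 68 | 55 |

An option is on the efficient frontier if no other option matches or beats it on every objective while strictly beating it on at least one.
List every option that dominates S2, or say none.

none

S1: worse on price (87 vs 19).
S3: worse on cargo (16 vs 37).
S4: worse on cargo (24 vs 37).
S5: worse on price (33 vs 19).
S6: worse on price (37 vs 19).
S7: worse on price (65 vs 19).
S8: worse on price (55 vs 19).
No option dominates S2.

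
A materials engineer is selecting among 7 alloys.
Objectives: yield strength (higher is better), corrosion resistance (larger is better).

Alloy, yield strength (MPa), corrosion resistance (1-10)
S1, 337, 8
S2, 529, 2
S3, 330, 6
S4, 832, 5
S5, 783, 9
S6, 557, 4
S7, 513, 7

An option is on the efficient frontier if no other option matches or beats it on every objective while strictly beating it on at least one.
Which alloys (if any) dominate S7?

S5

S5: yield strength 783≥513, corrosion resistance 9≥7 — dominates S7.
Others (S1, S2, S3, S4, S6) are each worse than S7 on at least one objective.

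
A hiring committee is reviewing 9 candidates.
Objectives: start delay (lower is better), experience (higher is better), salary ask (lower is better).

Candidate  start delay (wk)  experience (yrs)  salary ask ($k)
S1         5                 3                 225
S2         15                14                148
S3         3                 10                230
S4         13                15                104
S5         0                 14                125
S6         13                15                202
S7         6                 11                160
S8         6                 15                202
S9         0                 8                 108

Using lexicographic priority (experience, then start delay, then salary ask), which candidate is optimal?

First maximize experience: best is 15, kept {S4, S6, S8}.
Then minimize start delay: best is 6, kept {S8}.

S8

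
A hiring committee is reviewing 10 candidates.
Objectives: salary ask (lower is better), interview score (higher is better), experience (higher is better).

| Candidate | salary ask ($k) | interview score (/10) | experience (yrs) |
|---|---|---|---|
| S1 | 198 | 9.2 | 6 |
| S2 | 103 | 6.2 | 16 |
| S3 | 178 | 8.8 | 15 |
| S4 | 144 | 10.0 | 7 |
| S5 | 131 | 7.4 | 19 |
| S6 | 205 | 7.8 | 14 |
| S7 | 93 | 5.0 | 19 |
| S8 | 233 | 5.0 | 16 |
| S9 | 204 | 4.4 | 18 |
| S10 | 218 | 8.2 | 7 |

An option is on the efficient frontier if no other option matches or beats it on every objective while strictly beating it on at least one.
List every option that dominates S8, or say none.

S2: salary ask 103≤233, interview score 6.2≥5.0, experience 16≥16 — dominates S8.
S5: salary ask 131≤233, interview score 7.4≥5.0, experience 19≥16 — dominates S8.
S7: salary ask 93≤233, interview score 5.0≥5.0, experience 19≥16 — dominates S8.
Others (S1, S3, S4, S6, S9, S10) are each worse than S8 on at least one objective.

S2, S5, S7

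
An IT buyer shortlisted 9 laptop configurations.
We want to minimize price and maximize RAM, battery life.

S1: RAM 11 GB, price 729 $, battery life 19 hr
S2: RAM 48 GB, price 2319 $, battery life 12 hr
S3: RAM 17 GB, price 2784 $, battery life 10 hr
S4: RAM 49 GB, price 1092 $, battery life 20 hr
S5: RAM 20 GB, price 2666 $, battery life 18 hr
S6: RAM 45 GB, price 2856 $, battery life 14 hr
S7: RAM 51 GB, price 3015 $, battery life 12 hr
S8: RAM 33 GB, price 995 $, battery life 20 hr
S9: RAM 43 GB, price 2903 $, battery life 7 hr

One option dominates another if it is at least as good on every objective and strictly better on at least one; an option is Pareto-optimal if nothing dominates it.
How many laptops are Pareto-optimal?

4

S1: not dominated (best price).
S2: dominated by S4 (RAM 49≥48, price 1092≤2319, battery life 20≥12).
S3: dominated by S2 (RAM 48≥17, price 2319≤2784, battery life 12≥10).
S4: not dominated.
S5: dominated by S4 (RAM 49≥20, price 1092≤2666, battery life 20≥18).
S6: dominated by S4 (RAM 49≥45, price 1092≤2856, battery life 20≥14).
S7: not dominated (best RAM).
S8: not dominated.
S9: dominated by S2 (RAM 48≥43, price 2319≤2903, battery life 12≥7).
Pareto-optimal: S1, S4, S7, S8 → 4.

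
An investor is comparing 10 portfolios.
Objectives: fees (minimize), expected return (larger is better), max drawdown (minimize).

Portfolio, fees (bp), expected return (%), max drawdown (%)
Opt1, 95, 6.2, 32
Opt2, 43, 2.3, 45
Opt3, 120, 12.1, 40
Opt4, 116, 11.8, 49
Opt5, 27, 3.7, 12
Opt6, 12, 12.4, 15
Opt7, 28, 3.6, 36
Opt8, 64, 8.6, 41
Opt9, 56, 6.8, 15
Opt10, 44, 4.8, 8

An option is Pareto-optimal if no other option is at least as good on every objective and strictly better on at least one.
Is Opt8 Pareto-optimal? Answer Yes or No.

No

Opt6 vs Opt8: fees 12≤64, expected return 12.4≥8.6, max drawdown 15≤41 — Opt6 is at least as good on every objective and strictly better on at least one, so Opt6 dominates Opt8.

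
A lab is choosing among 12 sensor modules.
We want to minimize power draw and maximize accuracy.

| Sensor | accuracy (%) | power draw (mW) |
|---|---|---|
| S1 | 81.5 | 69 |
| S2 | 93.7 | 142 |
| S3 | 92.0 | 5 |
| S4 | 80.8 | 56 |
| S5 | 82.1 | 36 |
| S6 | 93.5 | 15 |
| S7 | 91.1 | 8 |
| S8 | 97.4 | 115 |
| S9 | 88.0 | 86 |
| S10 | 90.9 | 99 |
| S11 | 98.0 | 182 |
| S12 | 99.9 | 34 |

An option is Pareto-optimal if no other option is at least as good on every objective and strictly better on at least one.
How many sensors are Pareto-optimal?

S1: dominated by S3 (accuracy 92.0≥81.5, power draw 5≤69).
S2: dominated by S8 (accuracy 97.4≥93.7, power draw 115≤142).
S3: not dominated (best power draw).
S4: dominated by S3 (accuracy 92.0≥80.8, power draw 5≤56).
S5: dominated by S3 (accuracy 92.0≥82.1, power draw 5≤36).
S6: not dominated.
S7: dominated by S3 (accuracy 92.0≥91.1, power draw 5≤8).
S8: dominated by S12 (accuracy 99.9≥97.4, power draw 34≤115).
S9: dominated by S3 (accuracy 92.0≥88.0, power draw 5≤86).
S10: dominated by S3 (accuracy 92.0≥90.9, power draw 5≤99).
S11: dominated by S12 (accuracy 99.9≥98.0, power draw 34≤182).
S12: not dominated (best accuracy).
Pareto-optimal: S3, S6, S12 → 3.

3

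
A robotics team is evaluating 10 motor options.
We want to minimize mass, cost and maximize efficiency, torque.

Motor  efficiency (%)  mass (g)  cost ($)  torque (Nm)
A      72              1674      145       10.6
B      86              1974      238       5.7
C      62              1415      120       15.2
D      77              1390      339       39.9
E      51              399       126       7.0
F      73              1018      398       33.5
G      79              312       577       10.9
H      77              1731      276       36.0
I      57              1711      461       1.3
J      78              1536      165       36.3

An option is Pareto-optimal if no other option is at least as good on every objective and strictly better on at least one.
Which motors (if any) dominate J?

none

A: worse on efficiency (72 vs 78).
B: worse on mass (1974 vs 1536).
C: worse on efficiency (62 vs 78).
D: worse on efficiency (77 vs 78).
E: worse on efficiency (51 vs 78).
F: worse on efficiency (73 vs 78).
G: worse on cost (577 vs 165).
H: worse on efficiency (77 vs 78).
I: worse on efficiency (57 vs 78).
No option dominates J.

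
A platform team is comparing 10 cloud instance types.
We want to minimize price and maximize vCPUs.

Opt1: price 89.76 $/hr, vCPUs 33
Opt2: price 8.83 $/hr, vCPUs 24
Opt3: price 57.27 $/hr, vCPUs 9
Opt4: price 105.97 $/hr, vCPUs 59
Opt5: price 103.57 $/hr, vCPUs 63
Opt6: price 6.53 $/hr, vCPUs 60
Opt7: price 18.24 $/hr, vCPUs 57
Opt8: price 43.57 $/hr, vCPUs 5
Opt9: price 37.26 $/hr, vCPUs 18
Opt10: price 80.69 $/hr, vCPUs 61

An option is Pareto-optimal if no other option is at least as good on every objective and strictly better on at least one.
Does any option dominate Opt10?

No

Opt1: worse on price (89.76 vs 80.69).
Opt2: worse on vCPUs (24 vs 61).
Opt3: worse on vCPUs (9 vs 61).
Opt4: worse on price (105.97 vs 80.69).
Opt5: worse on price (103.57 vs 80.69).
Opt6: worse on vCPUs (60 vs 61).
Opt7: worse on vCPUs (57 vs 61).
Opt8: worse on vCPUs (5 vs 61).
Opt9: worse on vCPUs (18 vs 61).
No option is at least as good as Opt10 on every objective and strictly better on one.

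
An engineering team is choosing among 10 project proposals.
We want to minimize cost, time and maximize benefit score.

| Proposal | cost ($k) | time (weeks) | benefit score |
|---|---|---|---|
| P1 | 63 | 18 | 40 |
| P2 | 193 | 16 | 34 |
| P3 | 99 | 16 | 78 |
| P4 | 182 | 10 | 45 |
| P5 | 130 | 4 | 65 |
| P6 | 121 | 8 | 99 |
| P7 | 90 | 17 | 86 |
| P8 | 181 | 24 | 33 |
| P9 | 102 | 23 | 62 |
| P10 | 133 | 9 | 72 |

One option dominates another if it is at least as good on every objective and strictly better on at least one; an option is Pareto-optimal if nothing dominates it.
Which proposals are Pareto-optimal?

P1: not dominated (best cost).
P2: dominated by P3 (cost 99≤193, time 16≤16, benefit score 78≥34).
P3: not dominated.
P4: dominated by P5 (cost 130≤182, time 4≤10, benefit score 65≥45).
P5: not dominated (best time).
P6: not dominated (best benefit score).
P7: not dominated.
P8: dominated by P1 (cost 63≤181, time 18≤24, benefit score 40≥33).
P9: dominated by P3 (cost 99≤102, time 16≤23, benefit score 78≥62).
P10: dominated by P6 (cost 121≤133, time 8≤9, benefit score 99≥72).

P1, P3, P5, P6, P7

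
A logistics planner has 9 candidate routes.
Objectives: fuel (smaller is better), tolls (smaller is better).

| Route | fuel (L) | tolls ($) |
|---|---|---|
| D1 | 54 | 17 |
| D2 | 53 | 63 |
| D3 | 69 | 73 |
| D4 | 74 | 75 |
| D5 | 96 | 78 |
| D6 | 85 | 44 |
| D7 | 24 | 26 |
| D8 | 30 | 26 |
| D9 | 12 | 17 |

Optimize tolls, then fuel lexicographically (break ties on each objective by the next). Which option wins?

D9

First minimize tolls: best is 17, kept {D1, D9}.
Then minimize fuel: best is 12, kept {D9}.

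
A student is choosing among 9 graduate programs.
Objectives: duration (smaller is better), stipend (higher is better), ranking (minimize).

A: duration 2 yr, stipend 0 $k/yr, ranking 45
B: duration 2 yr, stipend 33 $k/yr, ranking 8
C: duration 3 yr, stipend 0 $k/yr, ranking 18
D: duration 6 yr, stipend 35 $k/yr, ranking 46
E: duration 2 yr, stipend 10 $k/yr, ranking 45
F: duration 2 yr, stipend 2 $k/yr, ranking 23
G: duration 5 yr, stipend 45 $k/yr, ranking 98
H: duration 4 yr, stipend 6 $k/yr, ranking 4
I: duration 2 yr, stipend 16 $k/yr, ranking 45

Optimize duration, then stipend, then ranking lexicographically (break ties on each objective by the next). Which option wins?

First minimize duration: best is 2, kept {A, B, E, F, I}.
Then maximize stipend: best is 33, kept {B}.

B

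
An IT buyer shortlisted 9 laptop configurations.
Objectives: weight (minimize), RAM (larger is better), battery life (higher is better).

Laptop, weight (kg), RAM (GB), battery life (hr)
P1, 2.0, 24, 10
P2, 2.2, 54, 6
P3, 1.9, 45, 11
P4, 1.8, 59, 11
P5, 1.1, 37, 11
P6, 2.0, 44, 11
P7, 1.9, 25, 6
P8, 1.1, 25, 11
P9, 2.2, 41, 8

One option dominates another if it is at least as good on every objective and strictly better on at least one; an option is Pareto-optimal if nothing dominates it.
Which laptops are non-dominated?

P4, P5

P1: dominated by P3 (weight 1.9≤2.0, RAM 45≥24, battery life 11≥10).
P2: dominated by P4 (weight 1.8≤2.2, RAM 59≥54, battery life 11≥6).
P3: dominated by P4 (weight 1.8≤1.9, RAM 59≥45, battery life 11≥11).
P4: not dominated (best RAM).
P5: not dominated.
P6: dominated by P3 (weight 1.9≤2.0, RAM 45≥44, battery life 11≥11).
P7: dominated by P3 (weight 1.9≤1.9, RAM 45≥25, battery life 11≥6).
P8: dominated by P5 (weight 1.1≤1.1, RAM 37≥25, battery life 11≥11).
P9: dominated by P3 (weight 1.9≤2.2, RAM 45≥41, battery life 11≥8).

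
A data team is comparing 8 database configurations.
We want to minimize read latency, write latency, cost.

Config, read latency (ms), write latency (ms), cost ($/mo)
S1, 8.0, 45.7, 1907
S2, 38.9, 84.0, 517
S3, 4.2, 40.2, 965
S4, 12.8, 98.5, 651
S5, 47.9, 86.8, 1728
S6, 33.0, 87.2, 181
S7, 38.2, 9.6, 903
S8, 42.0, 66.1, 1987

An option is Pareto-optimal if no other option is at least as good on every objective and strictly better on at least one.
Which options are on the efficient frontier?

S1: dominated by S3 (read latency 4.2≤8.0, write latency 40.2≤45.7, cost 965≤1907).
S2: not dominated.
S3: not dominated (best read latency).
S4: not dominated.
S5: dominated by S2 (read latency 38.9≤47.9, write latency 84.0≤86.8, cost 517≤1728).
S6: not dominated (best cost).
S7: not dominated (best write latency).
S8: dominated by S1 (read latency 8.0≤42.0, write latency 45.7≤66.1, cost 1907≤1987).

S2, S3, S4, S6, S7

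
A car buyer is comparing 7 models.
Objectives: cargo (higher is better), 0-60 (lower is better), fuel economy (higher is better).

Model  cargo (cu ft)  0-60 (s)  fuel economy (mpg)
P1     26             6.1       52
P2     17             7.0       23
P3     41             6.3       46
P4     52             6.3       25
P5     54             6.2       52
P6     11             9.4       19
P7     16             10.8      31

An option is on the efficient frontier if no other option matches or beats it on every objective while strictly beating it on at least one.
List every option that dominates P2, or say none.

P1: cargo 26≥17, 0-60 6.1≤7.0, fuel economy 52≥23 — dominates P2.
P3: cargo 41≥17, 0-60 6.3≤7.0, fuel economy 46≥23 — dominates P2.
P4: cargo 52≥17, 0-60 6.3≤7.0, fuel economy 25≥23 — dominates P2.
P5: cargo 54≥17, 0-60 6.2≤7.0, fuel economy 52≥23 — dominates P2.
Others (P6, P7) are each worse than P2 on at least one objective.

P1, P3, P4, P5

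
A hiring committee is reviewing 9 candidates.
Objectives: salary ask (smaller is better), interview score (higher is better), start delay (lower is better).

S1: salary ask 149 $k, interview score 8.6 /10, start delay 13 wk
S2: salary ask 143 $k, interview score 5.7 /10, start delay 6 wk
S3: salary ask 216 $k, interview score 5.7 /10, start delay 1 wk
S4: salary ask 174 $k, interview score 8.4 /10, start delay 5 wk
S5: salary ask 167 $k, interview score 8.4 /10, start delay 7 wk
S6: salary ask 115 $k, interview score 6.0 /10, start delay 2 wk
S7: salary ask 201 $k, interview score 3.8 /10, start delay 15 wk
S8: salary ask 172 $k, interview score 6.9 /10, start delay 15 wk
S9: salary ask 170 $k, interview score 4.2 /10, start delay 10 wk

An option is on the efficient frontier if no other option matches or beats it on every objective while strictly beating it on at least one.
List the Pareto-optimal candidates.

S1, S3, S4, S5, S6

S1: not dominated (best interview score).
S2: dominated by S6 (salary ask 115≤143, interview score 6.0≥5.7, start delay 2≤6).
S3: not dominated (best start delay).
S4: not dominated.
S5: not dominated.
S6: not dominated (best salary ask).
S7: dominated by S1 (salary ask 149≤201, interview score 8.6≥3.8, start delay 13≤15).
S8: dominated by S1 (salary ask 149≤172, interview score 8.6≥6.9, start delay 13≤15).
S9: dominated by S2 (salary ask 143≤170, interview score 5.7≥4.2, start delay 6≤10).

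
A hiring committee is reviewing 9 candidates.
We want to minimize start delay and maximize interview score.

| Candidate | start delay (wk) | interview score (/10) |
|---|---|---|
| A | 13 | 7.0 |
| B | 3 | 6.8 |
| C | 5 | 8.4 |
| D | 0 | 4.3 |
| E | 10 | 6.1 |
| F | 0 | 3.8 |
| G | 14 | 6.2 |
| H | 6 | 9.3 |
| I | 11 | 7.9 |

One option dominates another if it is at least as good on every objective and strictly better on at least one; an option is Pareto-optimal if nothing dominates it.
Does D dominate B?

D vs B: D is worse on interview score (4.3 vs 6.8), so it does not dominate B.

No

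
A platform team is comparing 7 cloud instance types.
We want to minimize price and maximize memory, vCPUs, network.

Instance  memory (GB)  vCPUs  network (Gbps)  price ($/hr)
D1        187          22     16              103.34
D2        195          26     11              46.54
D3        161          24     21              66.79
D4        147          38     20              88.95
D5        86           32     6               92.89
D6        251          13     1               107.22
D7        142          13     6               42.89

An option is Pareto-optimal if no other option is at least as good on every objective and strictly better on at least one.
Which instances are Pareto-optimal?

D1: not dominated.
D2: not dominated.
D3: not dominated (best network).
D4: not dominated (best vCPUs).
D5: dominated by D4 (memory 147≥86, vCPUs 38≥32, network 20≥6, price 88.95≤92.89).
D6: not dominated (best memory).
D7: not dominated (best price).

D1, D2, D3, D4, D6, D7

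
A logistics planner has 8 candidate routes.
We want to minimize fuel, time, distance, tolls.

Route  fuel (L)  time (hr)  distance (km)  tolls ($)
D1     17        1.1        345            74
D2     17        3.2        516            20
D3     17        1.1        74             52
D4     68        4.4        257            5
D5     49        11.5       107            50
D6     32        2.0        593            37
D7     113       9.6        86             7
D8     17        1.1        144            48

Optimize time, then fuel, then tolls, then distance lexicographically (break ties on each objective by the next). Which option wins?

First minimize time: best is 1.1, kept {D1, D3, D8}.
Then minimize fuel: best is 17, kept {D1, D3, D8}.
Then minimize tolls: best is 48, kept {D8}.

D8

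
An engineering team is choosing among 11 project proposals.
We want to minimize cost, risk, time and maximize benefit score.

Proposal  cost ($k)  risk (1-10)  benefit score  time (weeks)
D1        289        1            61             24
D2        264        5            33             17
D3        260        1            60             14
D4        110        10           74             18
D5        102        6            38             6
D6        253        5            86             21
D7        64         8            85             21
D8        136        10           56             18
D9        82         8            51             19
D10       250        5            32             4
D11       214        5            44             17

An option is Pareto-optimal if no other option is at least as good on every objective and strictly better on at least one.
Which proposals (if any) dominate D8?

D4: cost 110≤136, risk 10≤10, benefit score 74≥56, time 18≤18 — dominates D8.
Others (D1, D2, D3, D5, D6, D7, D9, D10, D11) are each worse than D8 on at least one objective.

D4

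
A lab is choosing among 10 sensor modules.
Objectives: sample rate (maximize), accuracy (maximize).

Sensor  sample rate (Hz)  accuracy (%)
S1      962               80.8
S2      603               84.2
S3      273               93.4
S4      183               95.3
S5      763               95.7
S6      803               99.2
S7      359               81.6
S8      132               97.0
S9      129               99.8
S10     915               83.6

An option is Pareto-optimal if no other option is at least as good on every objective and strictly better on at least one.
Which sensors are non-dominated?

S1: not dominated (best sample rate).
S2: dominated by S5 (sample rate 763≥603, accuracy 95.7≥84.2).
S3: dominated by S5 (sample rate 763≥273, accuracy 95.7≥93.4).
S4: dominated by S5 (sample rate 763≥183, accuracy 95.7≥95.3).
S5: dominated by S6 (sample rate 803≥763, accuracy 99.2≥95.7).
S6: not dominated.
S7: dominated by S2 (sample rate 603≥359, accuracy 84.2≥81.6).
S8: dominated by S6 (sample rate 803≥132, accuracy 99.2≥97.0).
S9: not dominated (best accuracy).
S10: not dominated.

S1, S6, S9, S10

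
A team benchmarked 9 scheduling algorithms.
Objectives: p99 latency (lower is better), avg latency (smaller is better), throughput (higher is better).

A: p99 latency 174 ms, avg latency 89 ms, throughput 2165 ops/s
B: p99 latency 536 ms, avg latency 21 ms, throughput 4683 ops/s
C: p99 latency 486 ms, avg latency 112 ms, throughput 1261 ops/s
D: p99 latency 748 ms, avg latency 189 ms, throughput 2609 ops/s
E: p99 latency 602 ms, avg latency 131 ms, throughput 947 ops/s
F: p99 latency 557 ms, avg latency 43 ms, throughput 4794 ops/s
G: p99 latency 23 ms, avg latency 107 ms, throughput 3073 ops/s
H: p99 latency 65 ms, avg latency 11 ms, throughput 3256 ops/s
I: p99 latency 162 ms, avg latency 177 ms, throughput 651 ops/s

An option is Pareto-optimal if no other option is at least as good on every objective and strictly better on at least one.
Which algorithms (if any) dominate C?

A, G, H

A: p99 latency 174≤486, avg latency 89≤112, throughput 2165≥1261 — dominates C.
G: p99 latency 23≤486, avg latency 107≤112, throughput 3073≥1261 — dominates C.
H: p99 latency 65≤486, avg latency 11≤112, throughput 3256≥1261 — dominates C.
Others (B, D, E, F, I) are each worse than C on at least one objective.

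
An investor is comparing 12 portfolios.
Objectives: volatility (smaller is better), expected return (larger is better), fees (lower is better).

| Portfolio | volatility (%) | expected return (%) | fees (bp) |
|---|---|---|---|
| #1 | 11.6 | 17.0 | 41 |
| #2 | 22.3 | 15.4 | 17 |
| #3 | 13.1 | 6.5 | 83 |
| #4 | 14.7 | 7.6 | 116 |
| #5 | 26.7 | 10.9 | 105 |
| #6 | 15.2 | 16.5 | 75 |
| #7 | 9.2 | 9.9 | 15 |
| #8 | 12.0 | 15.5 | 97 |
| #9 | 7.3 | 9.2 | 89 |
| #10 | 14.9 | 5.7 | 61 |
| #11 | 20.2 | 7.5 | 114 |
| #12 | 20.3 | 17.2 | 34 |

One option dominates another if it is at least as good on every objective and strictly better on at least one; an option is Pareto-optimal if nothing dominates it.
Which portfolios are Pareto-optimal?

#1: not dominated.
#2: not dominated.
#3: dominated by #1 (volatility 11.6≤13.1, expected return 17.0≥6.5, fees 41≤83).
#4: dominated by #1 (volatility 11.6≤14.7, expected return 17.0≥7.6, fees 41≤116).
#5: dominated by #1 (volatility 11.6≤26.7, expected return 17.0≥10.9, fees 41≤105).
#6: dominated by #1 (volatility 11.6≤15.2, expected return 17.0≥16.5, fees 41≤75).
#7: not dominated (best fees).
#8: dominated by #1 (volatility 11.6≤12.0, expected return 17.0≥15.5, fees 41≤97).
#9: not dominated (best volatility).
#10: dominated by #1 (volatility 11.6≤14.9, expected return 17.0≥5.7, fees 41≤61).
#11: dominated by #1 (volatility 11.6≤20.2, expected return 17.0≥7.5, fees 41≤114).
#12: not dominated (best expected return).

#1, #2, #7, #9, #12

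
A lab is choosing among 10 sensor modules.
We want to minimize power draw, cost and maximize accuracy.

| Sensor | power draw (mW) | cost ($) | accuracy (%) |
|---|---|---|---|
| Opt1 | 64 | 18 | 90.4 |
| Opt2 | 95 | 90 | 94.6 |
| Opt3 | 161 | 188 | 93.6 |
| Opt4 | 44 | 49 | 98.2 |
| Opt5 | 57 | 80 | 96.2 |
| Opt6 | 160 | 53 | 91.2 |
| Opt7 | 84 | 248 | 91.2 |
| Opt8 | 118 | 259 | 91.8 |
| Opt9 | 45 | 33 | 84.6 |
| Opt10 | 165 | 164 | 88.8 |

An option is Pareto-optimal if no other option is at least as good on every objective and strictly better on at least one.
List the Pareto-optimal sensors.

Opt1: not dominated (best cost).
Opt2: dominated by Opt4 (power draw 44≤95, cost 49≤90, accuracy 98.2≥94.6).
Opt3: dominated by Opt2 (power draw 95≤161, cost 90≤188, accuracy 94.6≥93.6).
Opt4: not dominated (best power draw).
Opt5: dominated by Opt4 (power draw 44≤57, cost 49≤80, accuracy 98.2≥96.2).
Opt6: dominated by Opt4 (power draw 44≤160, cost 49≤53, accuracy 98.2≥91.2).
Opt7: dominated by Opt4 (power draw 44≤84, cost 49≤248, accuracy 98.2≥91.2).
Opt8: dominated by Opt2 (power draw 95≤118, cost 90≤259, accuracy 94.6≥91.8).
Opt9: not dominated.
Opt10: dominated by Opt1 (power draw 64≤165, cost 18≤164, accuracy 90.4≥88.8).

Opt1, Opt4, Opt9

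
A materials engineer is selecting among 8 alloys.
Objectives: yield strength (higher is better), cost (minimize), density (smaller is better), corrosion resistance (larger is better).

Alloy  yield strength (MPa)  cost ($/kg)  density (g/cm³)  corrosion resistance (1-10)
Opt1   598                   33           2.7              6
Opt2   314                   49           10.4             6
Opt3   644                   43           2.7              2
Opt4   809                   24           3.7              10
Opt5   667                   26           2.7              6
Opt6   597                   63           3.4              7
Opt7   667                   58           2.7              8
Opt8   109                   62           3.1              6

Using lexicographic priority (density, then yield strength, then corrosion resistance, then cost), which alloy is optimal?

First minimize density: best is 2.7, kept {Opt1, Opt3, Opt5, Opt7}.
Then maximize yield strength: best is 667, kept {Opt5, Opt7}.
Then maximize corrosion resistance: best is 8, kept {Opt7}.

Opt7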